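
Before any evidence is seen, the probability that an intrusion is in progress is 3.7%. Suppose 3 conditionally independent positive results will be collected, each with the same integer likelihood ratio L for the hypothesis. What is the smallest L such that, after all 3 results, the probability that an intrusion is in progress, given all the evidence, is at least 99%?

Prior odds = 0.037/0.963 = 37/963.
Target odds = 0.99/0.01 = 99.
Need L³ ≥ 99 ÷ (37/963) = 95337/37.
13³ = 2197 < 95337/37 ≤ 2744 = 14³, so L = 14.

14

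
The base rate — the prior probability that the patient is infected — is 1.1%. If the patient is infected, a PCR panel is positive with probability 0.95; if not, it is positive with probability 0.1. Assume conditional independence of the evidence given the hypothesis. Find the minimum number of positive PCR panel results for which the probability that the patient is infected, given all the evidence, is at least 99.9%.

6

Prior odds = 0.011/0.989 = 11/989.
Likelihood ratio of a positive = 0.95/0.1 = 9.5.
Target posterior odds = 0.999/0.001 = 999.
Need (11/989) × 9.5ⁿ ≥ 999, i.e. 9.5ⁿ ≥ 988011/11.
9.5⁵ = 77378.09375 falls short of 988011/11 but 9.5⁶ = 47045881/64 reaches it, so n = 6.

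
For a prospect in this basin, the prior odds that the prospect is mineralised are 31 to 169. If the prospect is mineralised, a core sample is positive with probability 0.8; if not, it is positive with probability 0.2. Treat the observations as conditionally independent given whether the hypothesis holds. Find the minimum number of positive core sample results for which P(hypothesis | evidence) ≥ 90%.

3

Prior odds = 31/169.
Likelihood ratio of a positive = 0.8/0.2 = 4.
Target odds: 0.9 ÷ 0.1 = 9.
Require 4ⁿ ≥ 9 ÷ (31/169) = 1521/31.
4² = 16 falls short of 1521/31 but 4³ = 64 reaches it, so n = 3.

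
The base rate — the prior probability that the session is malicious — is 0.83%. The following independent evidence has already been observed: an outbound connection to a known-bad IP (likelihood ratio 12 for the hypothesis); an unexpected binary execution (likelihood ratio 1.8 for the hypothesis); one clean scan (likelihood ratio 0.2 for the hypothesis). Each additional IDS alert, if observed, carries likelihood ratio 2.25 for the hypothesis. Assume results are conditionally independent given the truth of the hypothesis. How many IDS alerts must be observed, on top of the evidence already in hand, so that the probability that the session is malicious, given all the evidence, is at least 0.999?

Prior odds = 0.0083/0.9917 = 83/9917.
Combined Bayes factor of the evidence already in hand = 12 × 1.8 × 0.2 = 4.32.
Odds after that evidence = (83/9917) × 4.32 = 8964/247925.
Target odds = 0.999/0.001 = 999.
Need 2.25ⁿ ≥ 999 ÷ (8964/247925) = 9173225/332.
2.25¹² ≈16834.1 falls short of 9173225/332 but 2.25¹³ ≈37876.8 reaches it, so n = 13.

13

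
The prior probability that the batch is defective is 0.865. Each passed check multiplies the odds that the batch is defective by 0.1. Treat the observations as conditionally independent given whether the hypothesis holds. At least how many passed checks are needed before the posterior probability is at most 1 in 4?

2

Prior odds: 0.865 ÷ 0.135 = 173/27.
Likelihood ratio per passed check = 0.1.
Target posterior odds = 0.25/0.75 = 1/3.
Need (173/27) × 0.1ⁿ ≤ 1/3, i.e. 0.1ⁿ ≤ 9/173.
0.1¹ = 0.1 is still above 9/173 but 0.1² = 0.01 is at or below it, so n = 2.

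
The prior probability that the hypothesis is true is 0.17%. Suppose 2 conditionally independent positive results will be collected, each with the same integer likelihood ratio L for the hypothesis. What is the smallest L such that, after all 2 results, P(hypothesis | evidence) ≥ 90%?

Prior odds = 0.0017/0.9983 = 17/9983.
Target odds = 0.9/0.1 = 9.
Need L² ≥ 9 ÷ (17/9983) = 89847/17.
72² = 5184 < 89847/17 ≤ 5329 = 73², so L = 73.

73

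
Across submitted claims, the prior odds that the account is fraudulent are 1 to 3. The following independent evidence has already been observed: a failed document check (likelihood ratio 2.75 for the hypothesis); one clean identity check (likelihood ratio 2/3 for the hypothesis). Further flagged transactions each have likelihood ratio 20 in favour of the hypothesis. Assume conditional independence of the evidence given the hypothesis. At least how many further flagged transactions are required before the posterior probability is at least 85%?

1

Prior odds = 1/3.
Combined Bayes factor of the evidence already in hand = 2.75 × (2/3) = 11/6.
Odds after that evidence = (1/3) × 11/6 = 11/18.
Target odds = 0.85/0.15 = 17/3.
Need 20ⁿ ≥ 17/3 ÷ (11/18) = 102/11.
20¹ = 20, which meets the required 102/11; so n = 1.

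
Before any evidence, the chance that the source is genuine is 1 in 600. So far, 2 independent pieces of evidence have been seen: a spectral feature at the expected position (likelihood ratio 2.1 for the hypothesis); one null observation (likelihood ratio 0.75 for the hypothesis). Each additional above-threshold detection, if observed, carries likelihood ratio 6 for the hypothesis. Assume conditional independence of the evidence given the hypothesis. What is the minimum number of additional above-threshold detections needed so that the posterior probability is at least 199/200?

Prior odds = (1/600)/(599/600) = 1/599.
Combined Bayes factor of the evidence already in hand = 2.1 × 0.75 = 1.575.
Odds after that evidence = (1/599) × 1.575 = 63/23960.
Target odds = 0.995/0.005 = 199.
Need 6ⁿ ≥ 199 ÷ (63/23960) = 4768040/63.
6⁶ = 46656 falls short of 4768040/63 but 6⁷ = 279936 reaches it, so n = 7.

7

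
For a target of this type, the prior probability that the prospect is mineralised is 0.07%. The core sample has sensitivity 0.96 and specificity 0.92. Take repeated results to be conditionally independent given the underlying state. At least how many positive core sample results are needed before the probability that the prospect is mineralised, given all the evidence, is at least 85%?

4

Prior odds: 0.0007 ÷ 0.9993 = 7/9993.
False-positive rate = 1 − 0.92 = 0.08; likelihood ratio of a positive = 0.96/0.08 = 12.
Target posterior odds = 0.85/0.15 = 17/3.
Require 12ⁿ ≥ 17/3 ÷ (7/9993) = 56627/7.
12³ = 1728 falls short of 56627/7 but 12⁴ = 20736 reaches it, so n = 4.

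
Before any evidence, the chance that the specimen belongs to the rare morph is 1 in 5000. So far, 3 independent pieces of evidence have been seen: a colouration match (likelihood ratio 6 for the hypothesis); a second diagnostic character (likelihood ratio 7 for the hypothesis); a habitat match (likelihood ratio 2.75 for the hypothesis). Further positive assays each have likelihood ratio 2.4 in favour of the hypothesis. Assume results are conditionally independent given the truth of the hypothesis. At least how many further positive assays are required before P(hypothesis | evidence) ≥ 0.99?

Prior odds = 0.0002/0.9998 = 1/4999.
Combined Bayes factor of the evidence already in hand = 6 × 7 × 2.75 = 115.5.
Odds after that evidence = (1/4999) × 115.5 = 231/9998.
Target odds = 0.99/0.01 = 99.
Need 2.4ⁿ ≥ 99 ÷ (231/9998) = 29994/7.
2.4⁹ ≈2641.81 falls short of 29994/7 but 2.4¹⁰ ≈6340.34 reaches it, so n = 10.

10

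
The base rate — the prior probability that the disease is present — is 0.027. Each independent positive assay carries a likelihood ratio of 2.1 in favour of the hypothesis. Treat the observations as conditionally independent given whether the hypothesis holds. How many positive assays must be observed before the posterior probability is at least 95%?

9

Prior odds: 0.027 ÷ 0.973 = 27/973.
Likelihood ratio per positive assay = 2.1.
Target odds: 0.95 ÷ 0.05 = 19.
Need (27/973) × 2.1ⁿ ≥ 19, i.e. 2.1ⁿ ≥ 18487/27.
2.1⁸ ≈378.229 falls short of 18487/27 but 2.1⁹ ≈794.28 reaches it, so n = 9.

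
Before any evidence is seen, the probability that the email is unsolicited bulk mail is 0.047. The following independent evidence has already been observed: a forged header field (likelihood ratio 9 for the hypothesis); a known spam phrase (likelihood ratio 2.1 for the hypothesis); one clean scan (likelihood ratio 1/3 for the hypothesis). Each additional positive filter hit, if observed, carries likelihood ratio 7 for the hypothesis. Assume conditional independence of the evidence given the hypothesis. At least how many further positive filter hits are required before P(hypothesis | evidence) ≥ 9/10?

2

Prior odds = 0.047/0.953 = 47/953.
Combined Bayes factor of the evidence already in hand = 9 × 2.1 × (1/3) = 6.3.
Odds after that evidence = (47/953) × 6.3 = 2961/9530.
Target odds = 0.9/0.1 = 9.
Need 7ⁿ ≥ 9 ÷ (2961/9530) = 9530/329.
7¹ = 7 falls short of 9530/329 but 7² = 49 reaches it, so n = 2.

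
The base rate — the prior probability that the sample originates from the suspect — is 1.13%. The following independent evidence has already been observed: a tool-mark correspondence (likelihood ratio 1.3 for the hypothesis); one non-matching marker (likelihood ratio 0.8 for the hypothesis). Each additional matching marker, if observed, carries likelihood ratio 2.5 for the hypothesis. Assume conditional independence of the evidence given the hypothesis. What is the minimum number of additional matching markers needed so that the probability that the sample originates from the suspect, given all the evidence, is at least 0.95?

Prior odds = 0.0113/0.9887 = 113/9887.
Combined Bayes factor of the evidence already in hand = 1.3 × 0.8 = 1.04.
Odds after that evidence = (113/9887) × 1.04 = 2938/247175.
Target odds = 0.95/0.05 = 19.
Need 2.5ⁿ ≥ 19 ÷ (2938/247175) = 4696325/2938.
2.5⁸ = 390625/256 falls short of 4696325/2938 but 2.5⁹ = 1953125/512 reaches it, so n = 9.

9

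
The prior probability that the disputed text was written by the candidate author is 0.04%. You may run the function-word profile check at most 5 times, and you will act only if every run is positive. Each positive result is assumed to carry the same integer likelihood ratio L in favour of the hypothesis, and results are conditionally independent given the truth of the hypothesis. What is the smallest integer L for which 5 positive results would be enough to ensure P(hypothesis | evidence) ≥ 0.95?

9

Prior odds = 0.0004/0.9996 = 1/2499.
Target odds = 0.95/0.05 = 19.
Need L⁵ ≥ 19 ÷ (1/2499) = 47481.
8⁵ = 32768 < 47481 ≤ 59049 = 9⁵, so L = 9.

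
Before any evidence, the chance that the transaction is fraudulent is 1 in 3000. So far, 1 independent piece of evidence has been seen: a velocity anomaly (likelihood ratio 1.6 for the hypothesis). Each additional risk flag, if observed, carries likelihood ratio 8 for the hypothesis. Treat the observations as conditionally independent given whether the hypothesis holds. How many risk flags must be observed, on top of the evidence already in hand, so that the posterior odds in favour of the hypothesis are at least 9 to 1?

Prior odds = (1/3000)/(2999/3000) = 1/2999.
Bayes factor of the evidence already in hand = 1.6.
Odds after that evidence = (1/2999) × 1.6 = 8/14995.
Target odds = 9.
Need 8ⁿ ≥ 9 ÷ (8/14995) = 16869.375.
8⁴ = 4096 falls short of 16869.375 but 8⁵ = 32768 reaches it, so n = 5.

5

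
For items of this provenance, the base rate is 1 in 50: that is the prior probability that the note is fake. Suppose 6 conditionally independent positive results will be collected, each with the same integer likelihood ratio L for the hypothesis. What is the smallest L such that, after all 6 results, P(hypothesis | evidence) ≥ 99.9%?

7

Prior odds = 0.02/0.98 = 1/49.
Target odds = 0.999/0.001 = 999.
Need L⁶ ≥ 999 ÷ (1/49) = 48951.
6⁶ = 46656 < 48951 ≤ 117649 = 7⁶, so L = 7.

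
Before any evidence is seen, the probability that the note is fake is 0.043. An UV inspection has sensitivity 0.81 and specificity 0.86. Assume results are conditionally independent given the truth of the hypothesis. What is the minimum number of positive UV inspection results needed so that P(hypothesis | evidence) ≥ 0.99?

Prior odds: 0.043 ÷ 0.957 = 43/957.
False-positive rate = 1 − 0.86 = 0.14; likelihood ratio of a positive = 0.81/0.14 = 81/14.
Target odds: 0.99 ÷ 0.01 = 99.
Require (81/14)ⁿ ≥ 99 ÷ (43/957) = 94743/43.
(81/14)⁴ = 43046721/38416 falls short of 94743/43 but (81/14)⁵ ≈6483.13 reaches it, so n = 5.

5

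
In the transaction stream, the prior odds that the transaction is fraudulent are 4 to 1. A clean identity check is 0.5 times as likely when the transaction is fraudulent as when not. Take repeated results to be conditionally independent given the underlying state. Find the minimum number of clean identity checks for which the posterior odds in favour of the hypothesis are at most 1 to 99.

9

Prior odds = 4.
Likelihood ratio per clean identity check = 0.5.
Target odds = 1/99.
Need 4 × 0.5ⁿ ≤ 1/99, i.e. 0.5ⁿ ≤ 1/396.
0.5⁸ = 0.00390625 is still above 1/396 but 0.5⁹ = 0.001953125 is at or below it, so n = 9.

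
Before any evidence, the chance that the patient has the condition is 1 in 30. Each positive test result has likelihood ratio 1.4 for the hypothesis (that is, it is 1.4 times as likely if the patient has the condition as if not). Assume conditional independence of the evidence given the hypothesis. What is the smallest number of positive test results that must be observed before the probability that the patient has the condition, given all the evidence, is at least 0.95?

19

Prior odds = (1/30)/(29/30) = 1/29.
Likelihood ratio per positive test result = 1.4.
Target posterior odds = 0.95/0.05 = 19.
Need (1/29) × 1.4ⁿ ≥ 19, i.e. 1.4ⁿ ≥ 551.
1.4¹⁸ ≈426.879 falls short of 551 but 1.4¹⁹ ≈597.63 reaches it, so n = 19.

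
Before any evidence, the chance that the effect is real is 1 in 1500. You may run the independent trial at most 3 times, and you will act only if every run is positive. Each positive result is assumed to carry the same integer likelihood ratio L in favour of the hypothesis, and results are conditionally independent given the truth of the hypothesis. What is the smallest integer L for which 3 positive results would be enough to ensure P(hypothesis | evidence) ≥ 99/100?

53

Prior odds = (1/1500)/(1499/1500) = 1/1499.
Target odds = 0.99/0.01 = 99.
Need L³ ≥ 99 ÷ (1/1499) = 148401.
52³ = 140608 < 148401 ≤ 148877 = 53³, so L = 53.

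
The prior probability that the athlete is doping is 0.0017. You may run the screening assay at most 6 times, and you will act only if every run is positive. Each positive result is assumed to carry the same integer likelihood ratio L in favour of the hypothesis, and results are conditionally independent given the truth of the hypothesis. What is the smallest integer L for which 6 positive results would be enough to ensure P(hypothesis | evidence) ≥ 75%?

Prior odds = 0.0017/0.9983 = 17/9983.
Target odds = 0.75/0.25 = 3.
Need L⁶ ≥ 3 ÷ (17/9983) = 29949/17.
3⁶ = 729 < 29949/17 ≤ 4096 = 4⁶, so L = 4.

4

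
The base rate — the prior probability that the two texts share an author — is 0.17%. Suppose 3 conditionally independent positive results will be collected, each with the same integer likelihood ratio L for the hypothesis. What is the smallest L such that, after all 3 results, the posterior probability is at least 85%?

Prior odds = 0.0017/0.9983 = 17/9983.
Target odds = 0.85/0.15 = 17/3.
Need L³ ≥ 17/3 ÷ (17/9983) = 9983/3.
14³ = 2744 < 9983/3 ≤ 3375 = 15³, so L = 15.

15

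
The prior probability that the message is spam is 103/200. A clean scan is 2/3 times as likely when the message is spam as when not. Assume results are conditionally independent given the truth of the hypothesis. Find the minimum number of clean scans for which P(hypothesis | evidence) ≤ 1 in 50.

10

Prior odds: 0.515 ÷ 0.485 = 103/97.
Likelihood ratio per clean scan = 2/3.
Target odds: 0.02 ÷ 0.98 = 1/49.
Need (103/97) × (2/3)ⁿ ≤ 1/49, i.e. (2/3)ⁿ ≤ 97/5047.
(2/3)⁹ = 512/19683 is still above 97/5047 but (2/3)¹⁰ = 1024/59049 is at or below it, so n = 10.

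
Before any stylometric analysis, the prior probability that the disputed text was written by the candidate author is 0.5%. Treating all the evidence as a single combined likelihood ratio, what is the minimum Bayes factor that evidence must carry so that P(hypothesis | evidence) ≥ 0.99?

Prior odds = 0.005/0.995 = 1/199.
Target odds = 0.99/0.01 = 99.
Required Bayes factor = 99 ÷ (1/199) = 19701.

19701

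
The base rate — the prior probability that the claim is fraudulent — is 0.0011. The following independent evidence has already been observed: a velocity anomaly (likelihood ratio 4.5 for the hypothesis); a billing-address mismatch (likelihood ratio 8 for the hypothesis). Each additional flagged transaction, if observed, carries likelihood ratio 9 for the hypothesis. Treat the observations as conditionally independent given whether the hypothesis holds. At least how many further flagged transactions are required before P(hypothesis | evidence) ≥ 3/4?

Prior odds = 0.0011/0.9989 = 11/9989.
Combined Bayes factor of the evidence already in hand = 4.5 × 8 = 36.
Odds after that evidence = (11/9989) × 36 = 396/9989.
Target odds = 0.75/0.25 = 3.
Need 9ⁿ ≥ 3 ÷ (396/9989) = 9989/132.
9¹ = 9 falls short of 9989/132 but 9² = 81 reaches it, so n = 2.

2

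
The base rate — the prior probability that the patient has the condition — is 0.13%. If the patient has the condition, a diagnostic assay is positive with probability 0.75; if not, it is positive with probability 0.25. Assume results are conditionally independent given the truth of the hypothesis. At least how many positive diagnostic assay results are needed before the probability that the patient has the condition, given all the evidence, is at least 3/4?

8

Prior odds = 0.0013/0.9987 = 13/9987.
Likelihood ratio of a positive = 0.75/0.25 = 3.
Target posterior odds = 0.75/0.25 = 3.
Require 3ⁿ ≥ 3 ÷ (13/9987) = 29961/13.
3⁷ = 2187 falls short of 29961/13 but 3⁸ = 6561 reaches it, so n = 8.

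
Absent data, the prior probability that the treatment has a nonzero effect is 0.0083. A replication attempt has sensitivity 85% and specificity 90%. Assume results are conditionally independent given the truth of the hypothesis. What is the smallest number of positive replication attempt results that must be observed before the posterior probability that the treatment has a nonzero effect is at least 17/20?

Prior odds = 0.0083/0.9917 = 83/9917.
False-positive rate = 1 − 0.9 = 0.1; likelihood ratio of a positive = 0.85/0.1 = 8.5.
Target odds: 0.85 ÷ 0.15 = 17/3.
Need (83/9917) × 8.5ⁿ ≥ 17/3, i.e. 8.5ⁿ ≥ 168589/249.
8.5³ = 614.125 falls short of 168589/249 but 8.5⁴ = 5220.0625 reaches it, so n = 4.

4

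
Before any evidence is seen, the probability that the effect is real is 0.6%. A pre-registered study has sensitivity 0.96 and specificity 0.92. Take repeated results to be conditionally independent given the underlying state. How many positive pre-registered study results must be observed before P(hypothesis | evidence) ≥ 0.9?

Prior odds = 0.006/0.994 = 3/497.
False-positive rate = 1 − 0.92 = 0.08; likelihood ratio of a positive = 0.96/0.08 = 12.
Target posterior odds = 0.9/0.1 = 9.
Need (3/497) × 12ⁿ ≥ 9, i.e. 12ⁿ ≥ 1491.
12² = 144 falls short of 1491 but 12³ = 1728 reaches it, so n = 3.

3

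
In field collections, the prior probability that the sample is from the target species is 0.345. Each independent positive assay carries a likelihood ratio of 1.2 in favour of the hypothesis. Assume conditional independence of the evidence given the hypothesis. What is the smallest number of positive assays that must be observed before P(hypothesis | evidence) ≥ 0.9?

16

Prior odds: 0.345 ÷ 0.655 = 69/131.
Likelihood ratio per positive assay = 1.2.
Target posterior odds = 0.9/0.1 = 9.
Require 1.2ⁿ ≥ 9 ÷ (69/131) = 393/23.
1.2¹⁵ ≈15.407 falls short of 393/23 but 1.2¹⁶ ≈18.4884 reaches it, so n = 16.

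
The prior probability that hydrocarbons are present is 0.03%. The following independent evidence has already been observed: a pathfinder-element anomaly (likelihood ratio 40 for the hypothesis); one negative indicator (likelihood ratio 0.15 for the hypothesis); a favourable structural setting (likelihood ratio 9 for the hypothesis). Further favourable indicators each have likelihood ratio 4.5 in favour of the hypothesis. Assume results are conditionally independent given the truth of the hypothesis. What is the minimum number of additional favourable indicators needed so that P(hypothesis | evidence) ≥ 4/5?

4

Prior odds = 0.0003/0.9997 = 3/9997.
Combined Bayes factor of the evidence already in hand = 40 × 0.15 × 9 = 54.
Odds after that evidence = (3/9997) × 54 = 162/9997.
Target odds = 0.8/0.2 = 4.
Need 4.5ⁿ ≥ 4 ÷ (162/9997) = 19994/81.
4.5³ = 91.125 falls short of 19994/81 but 4.5⁴ = 410.0625 reaches it, so n = 4.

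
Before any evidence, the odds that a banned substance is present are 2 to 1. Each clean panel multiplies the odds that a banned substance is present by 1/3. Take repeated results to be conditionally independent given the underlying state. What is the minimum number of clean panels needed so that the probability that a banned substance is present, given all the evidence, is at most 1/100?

Prior odds = 2.
Likelihood ratio per clean panel = 1/3.
Target posterior odds = 0.01/0.99 = 1/99.
Need 2 × (1/3)ⁿ ≤ 1/99, i.e. (1/3)ⁿ ≤ 1/198.
(1/3)⁴ = 1/81 is still above 1/198 but (1/3)⁵ = 1/243 is at or below it, so n = 5.

5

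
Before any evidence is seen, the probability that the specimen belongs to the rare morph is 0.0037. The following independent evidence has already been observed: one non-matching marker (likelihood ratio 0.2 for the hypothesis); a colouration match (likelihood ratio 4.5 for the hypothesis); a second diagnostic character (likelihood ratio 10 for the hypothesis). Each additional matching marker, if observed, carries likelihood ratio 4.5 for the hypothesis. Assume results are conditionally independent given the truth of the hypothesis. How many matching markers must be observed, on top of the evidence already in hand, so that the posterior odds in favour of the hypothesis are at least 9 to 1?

4

Prior odds = 0.0037/0.9963 = 37/9963.
Combined Bayes factor of the evidence already in hand = 0.2 × 4.5 × 10 = 9.
Odds after that evidence = (37/9963) × 9 = 37/1107.
Target odds = 9.
Need 4.5ⁿ ≥ 9 ÷ (37/1107) = 9963/37.
4.5³ = 91.125 falls short of 9963/37 but 4.5⁴ = 410.0625 reaches it, so n = 4.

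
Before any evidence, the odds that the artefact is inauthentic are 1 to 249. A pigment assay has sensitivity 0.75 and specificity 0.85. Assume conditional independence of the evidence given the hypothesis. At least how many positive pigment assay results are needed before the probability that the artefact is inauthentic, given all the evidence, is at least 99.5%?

7

Prior odds = 1/249.
False-positive rate = 1 − 0.85 = 0.15; likelihood ratio of a positive = 0.75/0.15 = 5.
Target odds: 0.995 ÷ 0.005 = 199.
Require 5ⁿ ≥ 199 ÷ (1/249) = 49551.
5⁶ = 15625 falls short of 49551 but 5⁷ = 78125 reaches it, so n = 7.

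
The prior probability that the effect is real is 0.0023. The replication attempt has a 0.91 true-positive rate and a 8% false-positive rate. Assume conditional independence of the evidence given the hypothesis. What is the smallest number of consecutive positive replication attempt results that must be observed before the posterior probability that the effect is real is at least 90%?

4

Prior odds = 0.0023/0.9977 = 23/9977.
Likelihood ratio of a positive result = 0.91/0.08 = 11.375.
Target posterior odds = 0.9/0.1 = 9.
Need (23/9977) × 11.375ⁿ ≥ 9, i.e. 11.375ⁿ ≥ 89793/23.
11.375³ = 753571/512 falls short of 89793/23 but 11.375⁴ = 68574961/4096 reaches it, so n = 4.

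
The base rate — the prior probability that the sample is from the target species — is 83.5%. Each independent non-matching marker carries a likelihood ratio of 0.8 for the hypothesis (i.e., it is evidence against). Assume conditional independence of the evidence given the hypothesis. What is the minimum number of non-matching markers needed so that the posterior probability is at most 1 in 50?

25

Prior odds = 0.835/0.165 = 167/33.
Likelihood ratio per non-matching marker = 0.8.
Target odds: 0.02 ÷ 0.98 = 1/49.
Need (167/33) × 0.8ⁿ ≤ 1/49, i.e. 0.8ⁿ ≤ 33/8183.
0.8²⁴ ≈0.00472237 is still above 33/8183 but 0.8²⁵ ≈0.00377789 is at or below it, so n = 25.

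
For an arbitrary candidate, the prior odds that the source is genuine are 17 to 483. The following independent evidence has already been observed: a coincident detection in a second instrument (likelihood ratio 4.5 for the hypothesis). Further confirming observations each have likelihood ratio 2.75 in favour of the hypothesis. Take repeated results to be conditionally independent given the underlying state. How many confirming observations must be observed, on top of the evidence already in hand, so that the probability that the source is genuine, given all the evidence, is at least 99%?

7

Prior odds = 17/483.
Bayes factor of the evidence already in hand = 4.5.
Odds after that evidence = (17/483) × 4.5 = 51/322.
Target odds = 0.99/0.01 = 99.
Need 2.75ⁿ ≥ 99 ÷ (51/322) = 10626/17.
2.75⁶ = 1771561/4096 falls short of 10626/17 but 2.75⁷ = 19487171/16384 reaches it, so n = 7.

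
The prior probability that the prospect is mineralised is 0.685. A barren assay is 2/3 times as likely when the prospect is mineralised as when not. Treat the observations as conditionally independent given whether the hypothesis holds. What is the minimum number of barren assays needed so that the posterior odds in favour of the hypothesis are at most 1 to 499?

Prior odds: 0.685 ÷ 0.315 = 137/63.
Likelihood ratio per barren assay = 2/3.
Target odds = 1/499.
Require (2/3)ⁿ ≤ 1/499 ÷ (137/63) = 63/68363.
(2/3)¹⁷ = 131072/129140163 is still above 63/68363 but (2/3)¹⁸ = 262144/387420489 is at or below it, so n = 18.

18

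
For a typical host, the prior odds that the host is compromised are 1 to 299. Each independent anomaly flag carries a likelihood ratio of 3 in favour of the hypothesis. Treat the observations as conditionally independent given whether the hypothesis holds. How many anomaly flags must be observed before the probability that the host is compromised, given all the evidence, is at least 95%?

8

Prior odds = 1/299.
Likelihood ratio per anomaly flag = 3.
Target posterior odds = 0.95/0.05 = 19.
Need (1/299) × 3ⁿ ≥ 19, i.e. 3ⁿ ≥ 5681.
3⁷ = 2187 falls short of 5681 but 3⁸ = 6561 reaches it, so n = 8.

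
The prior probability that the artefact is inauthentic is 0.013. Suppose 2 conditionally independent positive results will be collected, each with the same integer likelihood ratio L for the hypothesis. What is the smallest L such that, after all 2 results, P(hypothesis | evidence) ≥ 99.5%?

Prior odds = 0.013/0.987 = 13/987.
Target odds = 0.995/0.005 = 199.
Need L² ≥ 199 ÷ (13/987) = 196413/13.
122² = 14884 < 196413/13 ≤ 15129 = 123², so L = 123.

123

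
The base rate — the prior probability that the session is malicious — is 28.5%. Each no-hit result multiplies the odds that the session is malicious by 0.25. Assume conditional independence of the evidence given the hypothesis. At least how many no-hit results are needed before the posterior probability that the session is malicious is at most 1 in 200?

4

Prior odds: 0.285 ÷ 0.715 = 57/143.
Likelihood ratio per no-hit result = 0.25.
Target posterior odds = 0.005/0.995 = 1/199.
Require 0.25ⁿ ≤ 1/199 ÷ (57/143) = 143/11343.
0.25³ = 0.015625 is still above 143/11343 but 0.25⁴ = 0.00390625 is at or below it, so n = 4.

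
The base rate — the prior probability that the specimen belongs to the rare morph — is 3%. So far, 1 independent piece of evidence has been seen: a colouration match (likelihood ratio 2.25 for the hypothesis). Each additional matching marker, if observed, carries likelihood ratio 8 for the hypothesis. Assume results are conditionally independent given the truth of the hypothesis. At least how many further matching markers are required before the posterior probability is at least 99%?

4

Prior odds = 0.03/0.97 = 3/97.
Bayes factor of the evidence already in hand = 2.25.
Odds after that evidence = (3/97) × 2.25 = 27/388.
Target odds = 0.99/0.01 = 99.
Need 8ⁿ ≥ 99 ÷ (27/388) = 4268/3.
8³ = 512 falls short of 4268/3 but 8⁴ = 4096 reaches it, so n = 4.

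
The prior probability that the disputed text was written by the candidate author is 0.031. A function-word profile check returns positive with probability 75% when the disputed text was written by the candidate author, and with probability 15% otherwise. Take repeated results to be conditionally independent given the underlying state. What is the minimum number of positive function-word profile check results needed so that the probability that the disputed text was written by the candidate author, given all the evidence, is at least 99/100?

Prior odds = 0.031/0.969 = 31/969.
Likelihood ratio of a positive result = 0.75/0.15 = 5.
Target posterior odds = 0.99/0.01 = 99.
Need (31/969) × 5ⁿ ≥ 99, i.e. 5ⁿ ≥ 95931/31.
5⁴ = 625 falls short of 95931/31 but 5⁵ = 3125 reaches it, so n = 5.

5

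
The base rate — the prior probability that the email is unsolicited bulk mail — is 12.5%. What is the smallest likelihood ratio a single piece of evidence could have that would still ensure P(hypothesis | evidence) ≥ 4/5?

28

Prior odds = 0.125/0.875 = 1/7.
Target odds = 0.8/0.2 = 4.
Required Bayes factor = 4 ÷ (1/7) = 28.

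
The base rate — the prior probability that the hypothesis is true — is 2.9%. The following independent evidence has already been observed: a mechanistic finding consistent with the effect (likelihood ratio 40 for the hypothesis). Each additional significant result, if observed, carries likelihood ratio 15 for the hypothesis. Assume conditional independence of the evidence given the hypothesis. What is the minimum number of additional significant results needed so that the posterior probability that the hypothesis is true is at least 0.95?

2

Prior odds = 0.029/0.971 = 29/971.
Bayes factor of the evidence already in hand = 40.
Odds after that evidence = (29/971) × 40 = 1160/971.
Target odds = 0.95/0.05 = 19.
Need 15ⁿ ≥ 19 ÷ (1160/971) = 18449/1160.
15¹ = 15 falls short of 18449/1160 but 15² = 225 reaches it, so n = 2.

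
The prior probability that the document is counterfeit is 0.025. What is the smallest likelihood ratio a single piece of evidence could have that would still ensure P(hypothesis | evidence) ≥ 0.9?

Prior odds = 0.025/0.975 = 1/39.
Target odds = 0.9/0.1 = 9.
Required Bayes factor = 9 ÷ (1/39) = 351.

351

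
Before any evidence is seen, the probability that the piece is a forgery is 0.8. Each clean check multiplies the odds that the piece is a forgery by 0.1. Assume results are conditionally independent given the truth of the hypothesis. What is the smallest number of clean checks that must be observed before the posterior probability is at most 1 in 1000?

Prior odds = 0.8/0.2 = 4.
Likelihood ratio per clean check = 0.1.
Target odds: 0.001 ÷ 0.999 = 1/999.
Need 4 × 0.1ⁿ ≤ 1/999, i.e. 0.1ⁿ ≤ 1/3996.
0.1³ = 0.001 is still above 1/3996 but 0.1⁴ = 0.0001 is at or below it, so n = 4.

4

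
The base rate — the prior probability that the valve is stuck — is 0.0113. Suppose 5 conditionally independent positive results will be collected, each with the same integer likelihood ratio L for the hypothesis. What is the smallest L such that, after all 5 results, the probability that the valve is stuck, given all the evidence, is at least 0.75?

Prior odds = 0.0113/0.9887 = 113/9887.
Target odds = 0.75/0.25 = 3.
Need L⁵ ≥ 3 ÷ (113/9887) = 29661/113.
3⁵ = 243 < 29661/113 ≤ 1024 = 4⁵, so L = 4.

4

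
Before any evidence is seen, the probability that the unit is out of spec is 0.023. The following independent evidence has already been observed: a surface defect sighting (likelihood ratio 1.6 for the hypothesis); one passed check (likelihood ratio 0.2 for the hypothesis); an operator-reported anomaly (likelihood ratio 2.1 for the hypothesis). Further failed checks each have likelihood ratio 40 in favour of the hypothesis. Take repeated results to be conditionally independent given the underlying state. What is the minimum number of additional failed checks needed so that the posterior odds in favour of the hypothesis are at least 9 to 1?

2

Prior odds = 0.023/0.977 = 23/977.
Combined Bayes factor of the evidence already in hand = 1.6 × 0.2 × 2.1 = 0.672.
Odds after that evidence = (23/977) × 0.672 = 1932/122125.
Target odds = 9.
Need 40ⁿ ≥ 9 ÷ (1932/122125) = 366375/644.
40¹ = 40 falls short of 366375/644 but 40² = 1600 reaches it, so n = 2.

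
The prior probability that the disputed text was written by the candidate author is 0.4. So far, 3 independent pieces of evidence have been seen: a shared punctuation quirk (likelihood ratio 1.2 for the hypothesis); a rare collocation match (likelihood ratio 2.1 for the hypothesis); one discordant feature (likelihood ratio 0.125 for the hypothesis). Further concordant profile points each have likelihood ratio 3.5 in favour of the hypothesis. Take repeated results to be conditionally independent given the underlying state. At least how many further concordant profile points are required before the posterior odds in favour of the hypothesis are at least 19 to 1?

Prior odds = 0.4/0.6 = 2/3.
Combined Bayes factor of the evidence already in hand = 1.2 × 2.1 × 0.125 = 0.315.
Odds after that evidence = (2/3) × 0.315 = 0.21.
Target odds = 19.
Need 3.5ⁿ ≥ 19 ÷ 0.21 = 1900/21.
3.5³ = 42.875 falls short of 1900/21 but 3.5⁴ = 150.0625 reaches it, so n = 4.

4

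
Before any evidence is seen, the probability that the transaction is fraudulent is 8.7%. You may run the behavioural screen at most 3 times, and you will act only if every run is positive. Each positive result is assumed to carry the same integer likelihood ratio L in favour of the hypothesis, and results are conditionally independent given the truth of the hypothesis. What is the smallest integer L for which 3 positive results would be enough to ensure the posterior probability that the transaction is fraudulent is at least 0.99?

11

Prior odds = 0.087/0.913 = 87/913.
Target odds = 0.99/0.01 = 99.
Need L³ ≥ 99 ÷ (87/913) = 30129/29.
10³ = 1000 < 30129/29 ≤ 1331 = 11³, so L = 11.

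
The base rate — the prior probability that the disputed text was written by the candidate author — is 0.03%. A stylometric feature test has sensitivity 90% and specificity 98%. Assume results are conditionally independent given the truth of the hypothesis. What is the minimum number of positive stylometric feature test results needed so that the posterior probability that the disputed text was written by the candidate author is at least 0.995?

4

Prior odds: 0.0003 ÷ 0.9997 = 3/9997.
False-positive rate = 1 − 0.98 = 0.02; likelihood ratio of a positive = 0.9/0.02 = 45.
Target odds: 0.995 ÷ 0.005 = 199.
Require 45ⁿ ≥ 199 ÷ (3/9997) = 1989403/3.
45³ = 91125 falls short of 1989403/3 but 45⁴ = 4100625 reaches it, so n = 4.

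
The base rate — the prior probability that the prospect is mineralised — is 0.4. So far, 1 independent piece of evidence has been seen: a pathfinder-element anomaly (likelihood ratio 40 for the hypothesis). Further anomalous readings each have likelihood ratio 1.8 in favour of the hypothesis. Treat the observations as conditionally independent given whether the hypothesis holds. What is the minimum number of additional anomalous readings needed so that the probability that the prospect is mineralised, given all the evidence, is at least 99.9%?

7

Prior odds = 0.4/0.6 = 2/3.
Bayes factor of the evidence already in hand = 40.
Odds after that evidence = (2/3) × 40 = 80/3.
Target odds = 0.999/0.001 = 999.
Need 1.8ⁿ ≥ 999 ÷ (80/3) = 37.4625.
1.8⁶ = 531441/15625 falls short of 37.4625 but 1.8⁷ = 4782969/78125 reaches it, so n = 7.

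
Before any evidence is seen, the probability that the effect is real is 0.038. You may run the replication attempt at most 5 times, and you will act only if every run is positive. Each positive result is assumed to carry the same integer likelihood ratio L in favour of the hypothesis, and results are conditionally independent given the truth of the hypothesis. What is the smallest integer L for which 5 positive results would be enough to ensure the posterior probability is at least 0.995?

6

Prior odds = 0.038/0.962 = 19/481.
Target odds = 0.995/0.005 = 199.
Need L⁵ ≥ 199 ÷ (19/481) = 95719/19.
5⁵ = 3125 < 95719/19 ≤ 7776 = 6⁵, so L = 6.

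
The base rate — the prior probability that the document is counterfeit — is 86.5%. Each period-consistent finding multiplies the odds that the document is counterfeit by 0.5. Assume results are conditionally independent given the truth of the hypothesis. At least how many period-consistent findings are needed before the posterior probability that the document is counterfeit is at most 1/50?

9

Prior odds = 0.865/0.135 = 173/27.
Likelihood ratio per period-consistent finding = 0.5.
Target posterior odds = 0.02/0.98 = 1/49.
Need (173/27) × 0.5ⁿ ≤ 1/49, i.e. 0.5ⁿ ≤ 27/8477.
0.5⁸ = 0.00390625 is still above 27/8477 but 0.5⁹ = 0.001953125 is at or below it, so n = 9.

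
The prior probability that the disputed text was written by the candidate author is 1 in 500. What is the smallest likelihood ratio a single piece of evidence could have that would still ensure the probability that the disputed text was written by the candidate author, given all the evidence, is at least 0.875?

3493

Prior odds = 0.002/0.998 = 1/499.
Target odds = 0.875/0.125 = 7.
Required Bayes factor = 7 ÷ (1/499) = 3493.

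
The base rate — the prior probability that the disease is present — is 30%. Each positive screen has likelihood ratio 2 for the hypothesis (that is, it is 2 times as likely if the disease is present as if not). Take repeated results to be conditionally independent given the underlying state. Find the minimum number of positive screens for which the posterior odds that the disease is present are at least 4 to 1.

Prior odds: 0.3 ÷ 0.7 = 3/7.
Likelihood ratio per positive screen = 2.
Target odds = 4.
Require 2ⁿ ≥ 4 ÷ (3/7) = 28/3.
2³ = 8 falls short of 28/3 but 2⁴ = 16 reaches it, so n = 4.

4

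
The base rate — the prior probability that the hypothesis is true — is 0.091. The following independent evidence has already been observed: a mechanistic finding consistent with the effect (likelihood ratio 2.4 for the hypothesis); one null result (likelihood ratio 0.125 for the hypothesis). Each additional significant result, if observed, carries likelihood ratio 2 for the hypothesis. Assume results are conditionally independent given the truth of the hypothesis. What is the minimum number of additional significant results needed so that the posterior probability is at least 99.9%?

Prior odds = 0.091/0.909 = 91/909.
Combined Bayes factor of the evidence already in hand = 2.4 × 0.125 = 0.3.
Odds after that evidence = (91/909) × 0.3 = 91/3030.
Target odds = 0.999/0.001 = 999.
Need 2ⁿ ≥ 999 ÷ (91/3030) = 3026970/91.
2¹⁵ = 32768 falls short of 3026970/91 but 2¹⁶ = 65536 reaches it, so n = 16.

16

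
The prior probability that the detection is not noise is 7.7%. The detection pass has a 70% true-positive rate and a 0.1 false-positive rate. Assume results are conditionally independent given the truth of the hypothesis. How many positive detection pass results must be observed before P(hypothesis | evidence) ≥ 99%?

Prior odds = 0.077/0.923 = 77/923.
Likelihood ratio of a positive result = 0.7/0.1 = 7.
Target posterior odds = 0.99/0.01 = 99.
Need (77/923) × 7ⁿ ≥ 99, i.e. 7ⁿ ≥ 8307/7.
7³ = 343 falls short of 8307/7 but 7⁴ = 2401 reaches it, so n = 4.

4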